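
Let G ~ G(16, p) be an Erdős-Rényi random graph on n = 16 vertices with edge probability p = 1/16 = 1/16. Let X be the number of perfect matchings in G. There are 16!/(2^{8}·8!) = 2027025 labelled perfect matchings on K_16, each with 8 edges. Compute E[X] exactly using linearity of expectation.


K_16 has 16!/(2^{8}·8!) = 2027025 labelled perfect matchings.
For each such perfect matching H, let X_H = 1 if all 8 edges of H are present in G. Then P[X_H = 1] = p^{8} = (1/16)^{8} = 1/4294967296.
Summing the indicators: E[X] = Σ_H E[X_H] = 2027025 · p^{8} = 2027025 · 1/4294967296 = 2027025/4294967296.
Numerically: E[X] ≈ 0.00047195.

E[X] = 2027025 · (1/16)^{8} = 2027025/4294967296 ≈ 0.00047195.


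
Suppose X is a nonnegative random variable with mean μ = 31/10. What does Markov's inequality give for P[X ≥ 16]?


μ = E[X] = 31/10, a = 16.
Markov: P[X ≥ 16] ≤ μ/a = (31/10)/16 = 31/160.
Numerically: ≈ 0.194.
(Since a = 16 > μ = 3.100, the bound 31/160 is < 1 and informative.)

P[X ≥ 16] ≤ 31/160 ≈ 0.194.


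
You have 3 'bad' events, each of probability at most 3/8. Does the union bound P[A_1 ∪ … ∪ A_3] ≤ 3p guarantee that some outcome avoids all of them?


Union bound: P[∪_{i=1}^{3} A_i] ≤ Σ_i P[A_i] ≤ 3·p = 3·(3/8) = 9/8.
Numerically: 9/8 ≈ 1.12500.
Is 9/8 < 1? NO.
Since the bound 9/8 is ≥ 1, the union bound is uninformative here; it does NOT by itself certify existence.

3·p = 9/8 ≈ 1.12500; existence NOT certified by the union bound.


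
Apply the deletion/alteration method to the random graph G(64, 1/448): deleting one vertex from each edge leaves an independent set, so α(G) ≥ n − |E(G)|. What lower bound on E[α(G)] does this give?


E[|E(G)|] = C(64, 2)·p = 2016 · (1/448) = 9/2.
E[α(G)] ≥ n − E[|E(G)|] = 64 − 9/2 = 119/2.
Numerically: ≈ 59.5000.
(This is only a lower bound; the true E[α(G)] may be larger.)

E[α(G)] ≥ 119/2 ≈ 59.5000.


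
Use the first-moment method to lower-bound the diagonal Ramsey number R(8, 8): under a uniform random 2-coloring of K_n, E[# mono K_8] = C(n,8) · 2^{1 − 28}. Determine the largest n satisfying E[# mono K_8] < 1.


We need C(n, 8) · 2^{1 − 28} < 1, i.e. C(n, 8) < 2^{28 − 1} = 134217728.
Check values of n near the boundary:
  n = 41: C(41, 8) = 95548245; 95548245 < 134217728? YES
  n = 42: C(42, 8) = 118030185; 118030185 < 134217728? YES
  n = 43: C(43, 8) = 145008513; 145008513 < 134217728? NO
  n = 44: C(44, 8) = 177232627; 177232627 < 134217728? NO
The largest n with C(n, 8) < 134217728 is n = 42 (where E[X] = 118030185/134217728 ≈ 0.879393). Hence R(8, 8) > 42, i.e. R(8, 8) ≥ 43.

Largest n = 42; hence R(8, 8) > 42.


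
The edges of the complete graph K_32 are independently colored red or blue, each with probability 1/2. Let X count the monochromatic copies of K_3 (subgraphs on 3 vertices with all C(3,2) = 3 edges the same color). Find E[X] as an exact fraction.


Let X = Σ_S X_S over the C(32, 3) = 4960 subsets S of size 3, where X_S = 1 if the K_3 on S is monochromatic.
For a fixed S, the K_3 on S has C(3, 2) = 3 edges. P[all 3 edges red] = (1/2)^3, and likewise for blue, so P[monochromatic] = 2·(1/2)^3 = 2^{1 − 3} = 1/4.
By linearity: E[X] = C(32, 3) · 2^{1 − 3} = 4960 · 1/4 = 1240.
Numerically: E[X] ≈ 1240.0000.

E[X] = C(32,3)·2^(1−C(3,2)) = 1240 ≈ 1240.0000.


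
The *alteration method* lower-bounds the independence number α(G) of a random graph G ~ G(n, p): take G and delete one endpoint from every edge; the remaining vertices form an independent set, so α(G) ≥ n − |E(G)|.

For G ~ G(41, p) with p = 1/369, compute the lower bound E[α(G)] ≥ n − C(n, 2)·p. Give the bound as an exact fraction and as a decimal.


E[|E(G)|] = C(41, 2)·p = 820 · (1/369) = 20/9.
E[α(G)] ≥ n − E[|E(G)|] = 41 − 20/9 = 349/9.
Numerically: ≈ 38.777778.
(This is only a lower bound; the true E[α(G)] may be larger.)

E[α(G)] ≥ 349/9 ≈ 38.777778.


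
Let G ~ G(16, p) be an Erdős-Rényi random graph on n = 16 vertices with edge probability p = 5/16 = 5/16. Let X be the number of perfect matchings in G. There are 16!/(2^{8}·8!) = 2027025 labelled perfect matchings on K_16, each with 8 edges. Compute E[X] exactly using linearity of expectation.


K_16 has 16!/(2^{8}·8!) = 2027025 labelled perfect matchings.
For each such perfect matching H, let X_H = 1 if all 8 edges of H are present in G. Then P[X_H = 1] = p^{8} = (5/16)^{8} = 390625/4294967296.
Summing the indicators: E[X] = Σ_H E[X_H] = 2027025 · p^{8} = 2027025 · 390625/4294967296 = 791806640625/4294967296.
Numerically: E[X] ≈ 184.36.

E[X] = 2027025 · (5/16)^{8} = 791806640625/4294967296 ≈ 184.36.


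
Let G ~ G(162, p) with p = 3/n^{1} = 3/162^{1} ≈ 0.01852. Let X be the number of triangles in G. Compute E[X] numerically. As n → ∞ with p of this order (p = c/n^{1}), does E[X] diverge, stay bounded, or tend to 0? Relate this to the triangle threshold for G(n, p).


Number of potential triangles: C(162, 3) = 695520.
Each occurs with probability p³ ≈ (0.01852)³ ≈ 6.350658e-06.
By linearity: E[X] = C(162, 3)·p³ ≈ 695520 · 6.350658e-06 ≈ 4.4170.
Here α = 1, so p = 3/n is exactly at the triangle threshold p ~ 1/n. Asymptotically E[X] → c³/6 = 3³/6 = 9/2 ≈ 4.5000, a bounded constant. In this regime the triangle count is asymptotically Poisson(c³/6).

E[X] ≈ 4.4170; in regime p = Θ(1/n^{1}) E[X] stays bounded (at the triangle threshold p ~ 1/n).


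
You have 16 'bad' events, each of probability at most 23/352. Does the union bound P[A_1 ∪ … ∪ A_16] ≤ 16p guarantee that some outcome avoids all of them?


Union bound: P[∪_{i=1}^{16} A_i] ≤ Σ_i P[A_i] ≤ 16·p = 16·(23/352) = 23/22.
Numerically: 23/22 ≈ 1.0455.
Is 23/22 < 1? NO.
Since the bound 23/22 is ≥ 1, the union bound is uninformative here; it does NOT by itself certify existence.

16·p = 23/22 ≈ 1.0455; existence NOT certified by the union bound.


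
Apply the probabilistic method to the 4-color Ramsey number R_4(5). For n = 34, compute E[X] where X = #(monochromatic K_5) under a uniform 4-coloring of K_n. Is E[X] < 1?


E[X] = C(34, 5) · 4^{1 − 10} = 278256 · 4^{−9} = 278256/262144.
As a reduced fraction: E[X] = 17391/16384 ≈ 1.061462.
Is E[X] < 1? NO.
Since E[X] ≥ 1, the first-moment bound is inconclusive at n = 34; it does NOT by itself certify R_4(5) > 34.

E[X] = 17391/16384 ≈ 1.061462; E[X] ≥ 1; first-moment method inconclusive here.


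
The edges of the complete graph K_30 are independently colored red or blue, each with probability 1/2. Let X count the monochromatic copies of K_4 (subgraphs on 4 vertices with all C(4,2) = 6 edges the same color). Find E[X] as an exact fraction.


Let X = Σ_S X_S over the C(30, 4) = 27405 subsets S of size 4, where X_S = 1 if the K_4 on S is monochromatic.
For a fixed S, the K_4 on S has C(4, 2) = 6 edges. P[all 6 edges red] = (1/2)^6, and likewise for blue, so P[monochromatic] = 2·(1/2)^6 = 2^{1 − 6} = 1/32.
Summing: E[X] = C(30, 4) · 2^{1 − 6} = 27405 · 1/32 = 27405/32.
Numerically: E[X] ≈ 856.406.

E[X] = C(30,4)·2^(1−C(4,2)) = 27405/32 ≈ 856.406.


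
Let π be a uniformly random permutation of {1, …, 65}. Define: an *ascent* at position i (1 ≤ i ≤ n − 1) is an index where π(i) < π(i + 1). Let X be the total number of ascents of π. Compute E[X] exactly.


Write X = Σ X_I over i = 1, …, 64, with X_I the indicator of one ascent.
There are 64 indicators.
For each fixed i, the pair (π(i), π(i+1)) is a uniformly random ordered pair of distinct values from {1, …, 65}; by symmetry P[π(i) < π(i+1)] = 1/2.
By linearity: E[X] = 64 · (1/2) = (65 − 1) · (1/2) = 32 ≈ 32.000000.

E[X] = 32 = 32.000000.


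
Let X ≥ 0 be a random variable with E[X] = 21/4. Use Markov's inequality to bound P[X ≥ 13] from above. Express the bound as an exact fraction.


μ = E[X] = 21/4, a = 13.
Markov: P[X ≥ 13] ≤ μ/a = (21/4)/13 = 21/52.
Numerically: ≈ 0.403846.
(Since a = 13 > μ = 5.250000, the bound 21/52 is < 1 and informative.)

P[X ≥ 13] ≤ 21/52 ≈ 0.403846.


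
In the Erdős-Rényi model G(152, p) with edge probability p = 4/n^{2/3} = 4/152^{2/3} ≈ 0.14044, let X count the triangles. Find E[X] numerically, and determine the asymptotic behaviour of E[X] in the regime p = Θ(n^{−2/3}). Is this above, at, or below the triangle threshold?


Number of potential triangles: C(152, 3) = 573800.
Each occurs with probability p³ ≈ (0.14044)³ ≈ 2.7700831e-03.
By linearity: E[X] = C(152, 3)·p³ ≈ 573800 · 2.7700831e-03 ≈ 1589.47368.
Since α = 2/3 < 1, p = c/n^{2/3} ≫ 1/n is above the triangle threshold p ~ 1/n. Asymptotically E[X] ~ (c³/6)·n^{3(1−α)} = (4³/6)·n^{1} → ∞; triangles are abundant w.h.p.

E[X] ≈ 1589.47368; in regime p = Θ(1/n^{2/3}) E[X] diverges (above the triangle threshold p ~ 1/n).


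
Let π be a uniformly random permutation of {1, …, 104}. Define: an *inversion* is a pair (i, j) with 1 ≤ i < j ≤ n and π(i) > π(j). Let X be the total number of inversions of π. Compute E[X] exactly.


Write X = Σ X_I over the C(104, 2) = 5356 pairs i < j, with X_I the indicator of one inversion.
There are 5356 indicators.
For each fixed pair i < j, the values π(i) and π(j) are two distinct elements of {1, …, 104} in uniformly random order; by symmetry P[π(i) > π(j)] = 1/2.
By linearity: E[X] = 5356 · (1/2) = C(104, 2) · (1/2) = 5356/2 = 2678 ≈ 2678.000.

E[X] = 2678 = 2678.000.


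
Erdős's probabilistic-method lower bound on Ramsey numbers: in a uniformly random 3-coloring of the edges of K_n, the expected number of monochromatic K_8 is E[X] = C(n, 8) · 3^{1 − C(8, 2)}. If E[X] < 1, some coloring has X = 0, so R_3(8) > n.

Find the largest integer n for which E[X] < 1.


We need C(n, 8) · 3^{1 − 28} < 1, i.e. C(n, 8) < 3^{28 − 1} = 7625597484987.
Check values of n near the boundary:
  n = 153: C(153, 8) = 6183023199255; 6183023199255 < 7625597484987? YES
  n = 154: C(154, 8) = 6521818990995; 6521818990995 < 7625597484987? YES
  n = 155: C(155, 8) = 6876747915675; 6876747915675 < 7625597484987? YES
  n = 156: C(156, 8) = 7248464019225; 7248464019225 < 7625597484987? YES
  n = 157: C(157, 8) = 7637643295425; 7637643295425 < 7625597484987? NO
The largest n with C(n, 8) < 7625597484987 is n = 156 (where E[X] = 805384891025/847288609443 ≈ 0.950544). Hence R_3(8) > 156, i.e. R_3(8) ≥ 157.

Largest n = 156; hence R_3(8) > 156.


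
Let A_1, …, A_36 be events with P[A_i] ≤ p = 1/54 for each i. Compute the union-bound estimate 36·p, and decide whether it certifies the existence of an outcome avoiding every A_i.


Union bound: P[∪_{i=1}^{36} A_i] ≤ Σ_i P[A_i] ≤ 36·p = 36·(1/54) = 2/3.
Numerically: 2/3 ≈ 0.66667.
Is 2/3 < 1? YES.
Since P[∪ A_i] ≤ 2/3 < 1, the complement has P[∩ A_i^c] ≥ 1 − 2/3 = 1/3 > 0, so some outcome avoids every A_i.

36·p = 2/3 ≈ 0.66667; existence CERTIFIED by the union bound.


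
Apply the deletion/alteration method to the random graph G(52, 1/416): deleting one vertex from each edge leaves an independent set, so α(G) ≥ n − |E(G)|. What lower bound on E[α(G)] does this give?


E[|E(G)|] = C(52, 2)·p = 1326 · (1/416) = 51/16.
E[α(G)] ≥ n − E[|E(G)|] = 52 − 51/16 = 781/16.
Numerically: ≈ 48.812500.
(This is only a lower bound; the true E[α(G)] may be larger.)

E[α(G)] ≥ 781/16 ≈ 48.812500.


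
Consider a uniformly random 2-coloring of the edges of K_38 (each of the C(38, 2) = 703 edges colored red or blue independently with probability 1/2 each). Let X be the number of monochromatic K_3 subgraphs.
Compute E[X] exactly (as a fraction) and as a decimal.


Let X = Σ_S X_S over the C(38, 3) = 8436 subsets S of size 3, where X_S = 1 if the K_3 on S is monochromatic.
For a fixed S, the K_3 on S has C(3, 2) = 3 edges. P[all 3 edges red] = (1/2)^3, and likewise for blue, so P[monochromatic] = 2·(1/2)^3 = 2^{1 − 3} = 1/4.
By linearity: E[X] = C(38, 3) · 2^{1 − 3} = 8436 · 1/4 = 2109.
Numerically: E[X] ≈ 2109.000.

E[X] = C(38,3)·2^(1−C(3,2)) = 2109 ≈ 2109.000.


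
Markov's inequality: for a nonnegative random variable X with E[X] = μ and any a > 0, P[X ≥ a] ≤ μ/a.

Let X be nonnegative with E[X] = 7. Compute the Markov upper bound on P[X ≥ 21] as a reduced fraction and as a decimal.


μ = E[X] = 7, a = 21.
Markov: P[X ≥ 21] ≤ μ/a = (7)/21 = 1/3.
Numerically: ≈ 0.3333.
(Since a = 21 > μ = 7.0000, the bound 1/3 is < 1 and informative.)

P[X ≥ 21] ≤ 1/3 ≈ 0.3333.


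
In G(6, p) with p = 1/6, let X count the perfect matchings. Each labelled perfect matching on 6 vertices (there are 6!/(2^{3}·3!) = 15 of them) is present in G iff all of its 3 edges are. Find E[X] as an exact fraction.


K_6 has 6!/(2^{3}·3!) = 15 labelled perfect matchings.
For each such perfect matching H, let X_H = 1 if all 3 edges of H are present in G. Then P[X_H = 1] = p^{3} = (1/6)^{3} = 1/216.
By linearity: E[X] = Σ_H E[X_H] = 15 · p^{3} = 15 · 1/216 = 5/72.
Numerically: E[X] ≈ 0.06944.

E[X] = 15 · (1/6)^{3} = 5/72 ≈ 0.06944.


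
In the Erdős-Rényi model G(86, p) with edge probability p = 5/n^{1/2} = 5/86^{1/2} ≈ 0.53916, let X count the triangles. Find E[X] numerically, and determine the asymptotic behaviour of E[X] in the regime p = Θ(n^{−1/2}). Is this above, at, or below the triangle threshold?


Number of potential triangles: C(86, 3) = 102340.
Each occurs with probability p³ ≈ (0.53916)³ ≈ 1.5673368e-01.
By linearity: E[X] = C(86, 3)·p³ ≈ 102340 · 1.5673368e-01 ≈ 16040.12501.
Since α = 1/2 < 1, p = c/n^{1/2} ≫ 1/n is above the triangle threshold p ~ 1/n. Asymptotically E[X] ~ (c³/6)·n^{3(1−α)} = (5³/6)·n^{1.5} → ∞; triangles are abundant w.h.p.

E[X] ≈ 16040.12501; in regime p = Θ(1/n^{1/2}) E[X] diverges (above the triangle threshold p ~ 1/n).


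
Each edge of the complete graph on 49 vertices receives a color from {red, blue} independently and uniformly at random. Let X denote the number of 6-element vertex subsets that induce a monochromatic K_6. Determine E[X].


Let X = Σ_S X_S over the C(49, 6) = 13983816 subsets S of size 6, where X_S = 1 if the K_6 on S is monochromatic.
For a fixed S, the K_6 on S has C(6, 2) = 15 edges. P[all 15 edges red] = (1/2)^15, and likewise for blue, so P[monochromatic] = 2·(1/2)^15 = 2^{1 − 15} = 1/16384.
By linearity: E[X] = C(49, 6) · 2^{1 − 15} = 13983816 · 1/16384 = 1747977/2048.
Numerically: E[X] ≈ 853.5044.

E[X] = C(49,6)·2^(1−C(6,2)) = 1747977/2048 ≈ 853.5044.


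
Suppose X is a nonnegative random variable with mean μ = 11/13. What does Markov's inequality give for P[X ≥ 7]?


μ = E[X] = 11/13, a = 7.
Markov: P[X ≥ 7] ≤ μ/a = (11/13)/7 = 11/91.
Numerically: ≈ 0.12088.
(Since a = 7 > μ = 0.84615, the bound 11/91 is < 1 and informative.)

P[X ≥ 7] ≤ 11/91 ≈ 0.12088.


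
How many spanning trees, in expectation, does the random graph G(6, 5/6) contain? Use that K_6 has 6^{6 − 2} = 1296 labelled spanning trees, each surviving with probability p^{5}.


K_6 has 6^{6 − 2} = 1296 labelled spanning trees.
For each such spanning tree H, let X_H = 1 if all 5 edges of H are present in G. Then P[X_H = 1] = p^{5} = (5/6)^{5} = 3125/7776.
By linearity of expectation: E[X] = Σ_H E[X_H] = 1296 · p^{5} = 1296 · 3125/7776 = 3125/6.
Numerically: E[X] ≈ 520.83.

E[X] = 1296 · (5/6)^{5} = 3125/6 ≈ 520.83.


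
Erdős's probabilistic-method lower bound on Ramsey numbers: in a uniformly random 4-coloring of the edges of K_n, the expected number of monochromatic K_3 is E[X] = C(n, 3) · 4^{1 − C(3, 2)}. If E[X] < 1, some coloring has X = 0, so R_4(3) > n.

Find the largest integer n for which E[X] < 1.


We need C(n, 3) · 4^{1 − 3} < 1, i.e. C(n, 3) < 4^{3 − 1} = 16.
Check values of n near the boundary:
  n = 3: C(3, 3) = 1; 1 < 16? YES
  n = 4: C(4, 3) = 4; 4 < 16? YES
  n = 5: C(5, 3) = 10; 10 < 16? YES
  n = 6: C(6, 3) = 20; 20 < 16? NO
The largest n with C(n, 3) < 16 is n = 5 (where E[X] = 5/8 ≈ 0.6250000). Hence R_4(3) > 5, i.e. R_4(3) ≥ 6.

Largest n = 5; hence R_4(3) > 5.


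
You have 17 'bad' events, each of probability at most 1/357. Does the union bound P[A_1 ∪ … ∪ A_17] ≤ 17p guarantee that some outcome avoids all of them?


Union bound: P[∪_{i=1}^{17} A_i] ≤ Σ_i P[A_i] ≤ 17·p = 17·(1/357) = 1/21.
Numerically: 1/21 ≈ 0.0476190.
Is 1/21 < 1? YES.
Since P[∪ A_i] ≤ 1/21 < 1, the complement has P[∩ A_i^c] ≥ 1 − 1/21 = 20/21 > 0, so some outcome avoids every A_i.

17·p = 1/21 ≈ 0.0476190; existence CERTIFIED by the union bound.


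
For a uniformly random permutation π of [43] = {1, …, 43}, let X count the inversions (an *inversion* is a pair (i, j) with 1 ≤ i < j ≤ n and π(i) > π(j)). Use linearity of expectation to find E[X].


Write X = Σ X_I over the C(43, 2) = 903 pairs i < j, with X_I the indicator of one inversion.
There are 903 indicators.
For each fixed pair i < j, the values π(i) and π(j) are two distinct elements of {1, …, 43} in uniformly random order; by symmetry P[π(i) > π(j)] = 1/2.
By linearity: E[X] = 903 · (1/2) = C(43, 2) · (1/2) = 903/2 = 903/2 ≈ 451.500.

E[X] = 903/2 = 451.500.


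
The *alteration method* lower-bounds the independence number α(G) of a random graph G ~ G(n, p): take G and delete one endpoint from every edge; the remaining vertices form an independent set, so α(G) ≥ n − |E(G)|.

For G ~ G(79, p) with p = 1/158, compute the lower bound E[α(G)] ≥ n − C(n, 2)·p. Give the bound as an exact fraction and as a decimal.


E[|E(G)|] = C(79, 2)·p = 3081 · (1/158) = 39/2.
E[α(G)] ≥ n − E[|E(G)|] = 79 − 39/2 = 119/2.
Numerically: ≈ 59.50000.
(This is only a lower bound; the true E[α(G)] may be larger.)

E[α(G)] ≥ 119/2 ≈ 59.50000.


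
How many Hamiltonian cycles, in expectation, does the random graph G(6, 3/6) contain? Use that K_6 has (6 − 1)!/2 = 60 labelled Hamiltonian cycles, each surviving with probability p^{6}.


K_6 has (6 − 1)!/2 = 60 labelled Hamiltonian cycles.
For each such Hamiltonian cycle H, let X_H = 1 if all 6 edges of H are present in G. Then P[X_H = 1] = p^{6} = (1/2)^{6} = 1/64.
By linearity: E[X] = Σ_H E[X_H] = 60 · p^{6} = 60 · 1/64 = 15/16.
Numerically: E[X] ≈ 0.9375.

E[X] = 60 · (1/2)^{6} = 15/16 ≈ 0.9375.


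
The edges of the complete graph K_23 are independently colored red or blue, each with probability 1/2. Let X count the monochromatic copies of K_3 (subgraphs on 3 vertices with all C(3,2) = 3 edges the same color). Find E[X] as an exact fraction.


Let X = Σ_S X_S over the C(23, 3) = 1771 subsets S of size 3, where X_S = 1 if the K_3 on S is monochromatic.
For a fixed S, the K_3 on S has C(3, 2) = 3 edges. P[all 3 edges red] = (1/2)^3, and likewise for blue, so P[monochromatic] = 2·(1/2)^3 = 2^{1 − 3} = 1/4.
By linearity of expectation: E[X] = C(23, 3) · 2^{1 − 3} = 1771 · 1/4 = 1771/4.
Numerically: E[X] ≈ 442.750.

E[X] = C(23,3)·2^(1−C(3,2)) = 1771/4 ≈ 442.750.


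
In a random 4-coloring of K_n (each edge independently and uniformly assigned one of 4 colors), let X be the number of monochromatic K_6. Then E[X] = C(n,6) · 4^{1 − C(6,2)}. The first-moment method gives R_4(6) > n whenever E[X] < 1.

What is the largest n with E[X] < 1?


We need C(n, 6) · 4^{1 − 15} < 1, i.e. C(n, 6) < 4^{15 − 1} = 268435456.
Check values of n near the boundary:
  n = 73: C(73, 6) = 170230452; 170230452 < 268435456? YES
  n = 74: C(74, 6) = 185250786; 185250786 < 268435456? YES
  n = 75: C(75, 6) = 201359550; 201359550 < 268435456? YES
  n = 76: C(76, 6) = 218618940; 218618940 < 268435456? YES
  n = 77: C(77, 6) = 237093780; 237093780 < 268435456? YES
  n = 78: C(78, 6) = 256851595; 256851595 < 268435456? YES
  n = 79: C(79, 6) = 277962685; 277962685 < 268435456? NO
The largest n with C(n, 6) < 268435456 is n = 78 (where E[X] = 256851595/268435456 ≈ 0.9568468). Hence R_4(6) > 78, i.e. R_4(6) ≥ 79.

Largest n = 78; hence R_4(6) > 78.


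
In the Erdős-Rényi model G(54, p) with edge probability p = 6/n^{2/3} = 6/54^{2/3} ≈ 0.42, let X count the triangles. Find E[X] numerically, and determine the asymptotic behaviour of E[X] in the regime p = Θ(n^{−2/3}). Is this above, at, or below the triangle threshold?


Number of potential triangles: C(54, 3) = 24804.
Each occurs with probability p³ ≈ (0.42)³ ≈ 7.407407e-02.
By linearity: E[X] = C(54, 3)·p³ ≈ 24804 · 7.407407e-02 ≈ 1837.3333.
Since α = 2/3 < 1, p = c/n^{2/3} ≫ 1/n is above the triangle threshold p ~ 1/n. Asymptotically E[X] ~ (c³/6)·n^{3(1−α)} = (6³/6)·n^{1} → ∞; triangles are abundant w.h.p.

E[X] ≈ 1837.3333; in regime p = Θ(1/n^{2/3}) E[X] diverges (above the triangle threshold p ~ 1/n).


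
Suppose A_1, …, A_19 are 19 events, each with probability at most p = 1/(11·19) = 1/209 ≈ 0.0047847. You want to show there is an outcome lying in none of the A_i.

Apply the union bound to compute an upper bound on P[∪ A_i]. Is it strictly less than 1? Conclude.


Union bound: P[∪_{i=1}^{19} A_i] ≤ Σ_i P[A_i] ≤ 19·p = 19·(1/209) = 1/11.
Numerically: 1/11 ≈ 0.0909091.
Is 1/11 < 1? YES.
Since P[∪ A_i] ≤ 1/11 < 1, the complement has P[∩ A_i^c] ≥ 1 − 1/11 = 10/11 > 0, so some outcome avoids every A_i.

19·p = 1/11 ≈ 0.0909091; existence CERTIFIED by the union bound.


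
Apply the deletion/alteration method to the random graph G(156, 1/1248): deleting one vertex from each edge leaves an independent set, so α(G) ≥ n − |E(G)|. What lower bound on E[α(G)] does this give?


E[|E(G)|] = C(156, 2)·p = 12090 · (1/1248) = 155/16.
E[α(G)] ≥ n − E[|E(G)|] = 156 − 155/16 = 2341/16.
Numerically: ≈ 146.3125.
(This is only a lower bound; the true E[α(G)] may be larger.)

E[α(G)] ≥ 2341/16 ≈ 146.3125.


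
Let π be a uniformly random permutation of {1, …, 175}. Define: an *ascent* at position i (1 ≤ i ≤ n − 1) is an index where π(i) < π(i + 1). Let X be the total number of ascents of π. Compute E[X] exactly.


Write X = Σ X_I over i = 1, …, 174, with X_I the indicator of one ascent.
There are 174 indicators.
For each fixed i, the pair (π(i), π(i+1)) is a uniformly random ordered pair of distinct values from {1, …, 175}; by symmetry P[π(i) < π(i+1)] = 1/2.
By linearity: E[X] = 174 · (1/2) = (175 − 1) · (1/2) = 87 ≈ 87.000.

E[X] = 87 = 87.000.


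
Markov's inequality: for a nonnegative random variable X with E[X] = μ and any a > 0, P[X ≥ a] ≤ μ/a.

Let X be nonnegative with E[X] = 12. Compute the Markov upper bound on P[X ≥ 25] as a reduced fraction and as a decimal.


μ = E[X] = 12, a = 25.
Markov: P[X ≥ 25] ≤ μ/a = (12)/25 = 12/25.
Numerically: ≈ 0.4800.
(Since a = 25 > μ = 12.0000, the bound 12/25 is < 1 and informative.)

P[X ≥ 25] ≤ 12/25 ≈ 0.4800.


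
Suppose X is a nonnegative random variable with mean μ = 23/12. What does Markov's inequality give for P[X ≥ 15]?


μ = E[X] = 23/12, a = 15.
Markov: P[X ≥ 15] ≤ μ/a = (23/12)/15 = 23/180.
Numerically: ≈ 0.12778.
(Since a = 15 > μ = 1.91667, the bound 23/180 is < 1 and informative.)

P[X ≥ 15] ≤ 23/180 ≈ 0.12778.


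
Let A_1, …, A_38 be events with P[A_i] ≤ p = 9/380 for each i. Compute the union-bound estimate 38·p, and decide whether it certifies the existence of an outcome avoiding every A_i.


Union bound: P[∪_{i=1}^{38} A_i] ≤ Σ_i P[A_i] ≤ 38·p = 38·(9/380) = 9/10.
Numerically: 9/10 ≈ 0.9000000.
Is 9/10 < 1? YES.
Since P[∪ A_i] ≤ 9/10 < 1, the complement has P[∩ A_i^c] ≥ 1 − 9/10 = 1/10 > 0, so some outcome avoids every A_i.

38·p = 9/10 ≈ 0.9000000; existence CERTIFIED by the union bound.


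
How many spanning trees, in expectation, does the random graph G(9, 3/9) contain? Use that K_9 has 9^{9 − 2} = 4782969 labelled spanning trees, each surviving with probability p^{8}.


K_9 has 9^{9 − 2} = 4782969 labelled spanning trees.
For each such spanning tree H, let X_H = 1 if all 8 edges of H are present in G. Then P[X_H = 1] = p^{8} = (1/3)^{8} = 1/6561.
By linearity: E[X] = Σ_H E[X_H] = 4782969 · p^{8} = 4782969 · 1/6561 = 729.
Numerically: E[X] ≈ 729.

E[X] = 4782969 · (1/3)^{8} = 729 ≈ 729.


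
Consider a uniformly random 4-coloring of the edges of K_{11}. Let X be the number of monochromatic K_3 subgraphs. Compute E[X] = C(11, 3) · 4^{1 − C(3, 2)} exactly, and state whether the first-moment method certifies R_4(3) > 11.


E[X] = C(11, 3) · 4^{1 − 3} = 165 · 4^{−2} = 165/16.
As a reduced fraction: E[X] = 165/16 ≈ 10.312.
Is E[X] < 1? NO.
Since E[X] ≥ 1, the first-moment bound is inconclusive at n = 11; it does NOT by itself certify R_4(3) > 11.

E[X] = 165/16 ≈ 10.312; E[X] ≥ 1; first-moment method inconclusive here.


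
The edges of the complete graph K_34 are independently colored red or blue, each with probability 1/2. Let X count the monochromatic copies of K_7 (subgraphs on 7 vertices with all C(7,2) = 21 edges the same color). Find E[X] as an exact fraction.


Let X = Σ_S X_S over the C(34, 7) = 5379616 subsets S of size 7, where X_S = 1 if the K_7 on S is monochromatic.
For a fixed S, the K_7 on S has C(7, 2) = 21 edges. P[all 21 edges red] = (1/2)^21, and likewise for blue, so P[monochromatic] = 2·(1/2)^21 = 2^{1 − 21} = 1/1048576.
By linearity of expectation: E[X] = C(34, 7) · 2^{1 − 21} = 5379616 · 1/1048576 = 168113/32768.
Numerically: E[X] ≈ 5.130.

E[X] = C(34,7)·2^(1−C(7,2)) = 168113/32768 ≈ 5.130.


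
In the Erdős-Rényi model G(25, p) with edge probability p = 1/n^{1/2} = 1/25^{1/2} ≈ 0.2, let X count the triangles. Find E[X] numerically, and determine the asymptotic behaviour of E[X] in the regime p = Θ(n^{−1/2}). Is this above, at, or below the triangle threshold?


Number of potential triangles: C(25, 3) = 2300.
Each occurs with probability p³ ≈ (0.2)³ ≈ 8.000000e-03.
By linearity: E[X] = C(25, 3)·p³ ≈ 2300 · 8.000000e-03 ≈ 18.4000.
Since α = 1/2 < 1, p = c/n^{1/2} ≫ 1/n is above the triangle threshold p ~ 1/n. Asymptotically E[X] ~ (c³/6)·n^{3(1−α)} = (1³/6)·n^{1.5} → ∞; triangles are abundant w.h.p.

E[X] ≈ 18.4000; in regime p = Θ(1/n^{1/2}) E[X] diverges (above the triangle threshold p ~ 1/n).


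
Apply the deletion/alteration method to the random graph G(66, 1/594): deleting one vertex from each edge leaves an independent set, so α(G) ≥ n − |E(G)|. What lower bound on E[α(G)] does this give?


E[|E(G)|] = C(66, 2)·p = 2145 · (1/594) = 65/18.
E[α(G)] ≥ n − E[|E(G)|] = 66 − 65/18 = 1123/18.
Numerically: ≈ 62.38889.
(This is only a lower bound; the true E[α(G)] may be larger.)

E[α(G)] ≥ 1123/18 ≈ 62.38889.


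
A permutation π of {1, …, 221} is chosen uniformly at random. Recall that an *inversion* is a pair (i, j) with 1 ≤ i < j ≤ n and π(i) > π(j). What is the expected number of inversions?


Write X = Σ X_I over the C(221, 2) = 24310 pairs i < j, with X_I the indicator of one inversion.
There are 24310 indicators.
For each fixed pair i < j, the values π(i) and π(j) are two distinct elements of {1, …, 221} in uniformly random order; by symmetry P[π(i) > π(j)] = 1/2.
By linearity: E[X] = 24310 · (1/2) = C(221, 2) · (1/2) = 24310/2 = 12155 ≈ 12155.00000.

E[X] = 12155 = 12155.00000.


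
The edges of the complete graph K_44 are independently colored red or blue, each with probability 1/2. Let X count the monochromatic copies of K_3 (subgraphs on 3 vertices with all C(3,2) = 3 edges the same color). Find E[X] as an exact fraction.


Let X = Σ_S X_S over the C(44, 3) = 13244 subsets S of size 3, where X_S = 1 if the K_3 on S is monochromatic.
For a fixed S, the K_3 on S has C(3, 2) = 3 edges. P[all 3 edges red] = (1/2)^3, and likewise for blue, so P[monochromatic] = 2·(1/2)^3 = 2^{1 − 3} = 1/4.
Summing: E[X] = C(44, 3) · 2^{1 − 3} = 13244 · 1/4 = 3311.
Numerically: E[X] ≈ 3311.00000.

E[X] = C(44,3)·2^(1−C(3,2)) = 3311 ≈ 3311.00000.


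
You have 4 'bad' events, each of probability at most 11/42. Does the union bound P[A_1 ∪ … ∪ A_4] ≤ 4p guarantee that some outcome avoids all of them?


Union bound: P[∪_{i=1}^{4} A_i] ≤ Σ_i P[A_i] ≤ 4·p = 4·(11/42) = 22/21.
Numerically: 22/21 ≈ 1.04762.
Is 22/21 < 1? NO.
Since the bound 22/21 is ≥ 1, the union bound is uninformative here; it does NOT by itself certify existence.

4·p = 22/21 ≈ 1.04762; existence NOT certified by the union bound.


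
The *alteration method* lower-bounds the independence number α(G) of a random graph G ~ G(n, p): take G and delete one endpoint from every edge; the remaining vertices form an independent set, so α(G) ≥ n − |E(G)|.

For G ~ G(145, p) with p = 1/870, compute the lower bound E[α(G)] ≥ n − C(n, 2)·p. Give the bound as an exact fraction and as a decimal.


E[|E(G)|] = C(145, 2)·p = 10440 · (1/870) = 12.
E[α(G)] ≥ n − E[|E(G)|] = 145 − 12 = 133.
Numerically: ≈ 133.000000.
(This is only a lower bound; the true E[α(G)] may be larger.)

E[α(G)] ≥ 133 ≈ 133.000000.


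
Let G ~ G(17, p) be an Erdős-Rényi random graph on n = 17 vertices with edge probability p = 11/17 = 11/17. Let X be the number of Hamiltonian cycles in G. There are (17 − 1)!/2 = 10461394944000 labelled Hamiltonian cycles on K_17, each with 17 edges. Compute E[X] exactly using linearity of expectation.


K_17 has (17 − 1)!/2 = 10461394944000 labelled Hamiltonian cycles.
For each such Hamiltonian cycle H, let X_H = 1 if all 17 edges of H are present in G. Then P[X_H = 1] = p^{17} = (11/17)^{17} = 505447028499293771/827240261886336764177.
By linearity: E[X] = Σ_H E[X_H] = 10461394944000 · p^{17} = 10461394944000 · 505447028499293771/827240261886336764177 = 5287680988402335763510093824000/827240261886336764177.
Numerically: E[X] ≈ 6.392e+09.

E[X] = 10461394944000 · (11/17)^{17} = 5287680988402335763510093824000/827240261886336764177 ≈ 6.392e+09.


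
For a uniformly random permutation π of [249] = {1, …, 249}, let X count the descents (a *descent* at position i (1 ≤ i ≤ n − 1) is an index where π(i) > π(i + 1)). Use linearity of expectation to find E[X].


Write X = Σ X_I over i = 1, …, 248, with X_I the indicator of one descent.
There are 248 indicators.
For each fixed i, the pair (π(i), π(i+1)) is a uniformly random ordered pair of distinct values from {1, …, 249}; by symmetry P[π(i) > π(i+1)] = 1/2.
By linearity: E[X] = 248 · (1/2) = (249 − 1) · (1/2) = 124 ≈ 124.0000.

E[X] = 124 = 124.0000.


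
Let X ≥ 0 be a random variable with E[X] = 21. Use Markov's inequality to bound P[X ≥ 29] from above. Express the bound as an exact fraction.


μ = E[X] = 21, a = 29.
Markov: P[X ≥ 29] ≤ μ/a = (21)/29 = 21/29.
Numerically: ≈ 0.72414.
(Since a = 29 > μ = 21.00000, the bound 21/29 is < 1 and informative.)

P[X ≥ 29] ≤ 21/29 ≈ 0.72414.


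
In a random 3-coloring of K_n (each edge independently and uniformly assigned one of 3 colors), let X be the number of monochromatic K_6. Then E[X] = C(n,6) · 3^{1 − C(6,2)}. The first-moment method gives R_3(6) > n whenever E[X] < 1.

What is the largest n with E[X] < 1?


We need C(n, 6) · 3^{1 − 15} < 1, i.e. C(n, 6) < 3^{15 − 1} = 4782969.
Check values of n near the boundary:
  n = 40: C(40, 6) = 3838380; 3838380 < 4782969? YES
  n = 41: C(41, 6) = 4496388; 4496388 < 4782969? YES
  n = 42: C(42, 6) = 5245786; 5245786 < 4782969? NO
  n = 43: C(43, 6) = 6096454; 6096454 < 4782969? NO
  n = 44: C(44, 6) = 7059052; 7059052 < 4782969? NO
The largest n with C(n, 6) < 4782969 is n = 41 (where E[X] = 1498796/1594323 ≈ 0.940083). Hence R_3(6) > 41, i.e. R_3(6) ≥ 42.

Largest n = 41; hence R_3(6) > 41.


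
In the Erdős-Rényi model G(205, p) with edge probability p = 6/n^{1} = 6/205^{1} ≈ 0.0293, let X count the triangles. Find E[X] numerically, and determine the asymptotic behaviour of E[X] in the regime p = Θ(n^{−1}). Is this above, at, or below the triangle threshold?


Number of potential triangles: C(205, 3) = 1414910.
Each occurs with probability p³ ≈ (0.0293)³ ≈ 2.50722e-05.
By linearity: E[X] = C(205, 3)·p³ ≈ 1414910 · 2.50722e-05 ≈ 35.475.
Here α = 1, so p = 6/n is exactly at the triangle threshold p ~ 1/n. Asymptotically E[X] → c³/6 = 6³/6 = 36 ≈ 36.000, a bounded constant. In this regime the triangle count is asymptotically Poisson(c³/6).

E[X] ≈ 35.475; in regime p = Θ(1/n^{1}) E[X] stays bounded (at the triangle threshold p ~ 1/n).


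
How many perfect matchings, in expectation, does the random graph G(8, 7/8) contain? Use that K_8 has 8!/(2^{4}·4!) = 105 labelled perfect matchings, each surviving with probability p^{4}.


K_8 has 8!/(2^{4}·4!) = 105 labelled perfect matchings.
For each such perfect matching H, let X_H = 1 if all 4 edges of H are present in G. Then P[X_H = 1] = p^{4} = (7/8)^{4} = 2401/4096.
By linearity of expectation: E[X] = Σ_H E[X_H] = 105 · p^{4} = 105 · 2401/4096 = 252105/4096.
Numerically: E[X] ≈ 61.5.

E[X] = 105 · (7/8)^{4} = 252105/4096 ≈ 61.5.


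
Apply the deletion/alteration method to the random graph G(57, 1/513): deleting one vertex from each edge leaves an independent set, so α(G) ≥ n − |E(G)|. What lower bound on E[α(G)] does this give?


E[|E(G)|] = C(57, 2)·p = 1596 · (1/513) = 28/9.
E[α(G)] ≥ n − E[|E(G)|] = 57 − 28/9 = 485/9.
Numerically: ≈ 53.888889.
(This is only a lower bound; the true E[α(G)] may be larger.)

E[α(G)] ≥ 485/9 ≈ 53.888889.


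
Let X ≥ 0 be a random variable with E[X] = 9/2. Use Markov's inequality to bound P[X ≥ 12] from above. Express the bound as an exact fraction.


μ = E[X] = 9/2, a = 12.
Markov: P[X ≥ 12] ≤ μ/a = (9/2)/12 = 3/8.
Numerically: ≈ 0.3750.
(Since a = 12 > μ = 4.5000, the bound 3/8 is < 1 and informative.)

P[X ≥ 12] ≤ 3/8 ≈ 0.3750.


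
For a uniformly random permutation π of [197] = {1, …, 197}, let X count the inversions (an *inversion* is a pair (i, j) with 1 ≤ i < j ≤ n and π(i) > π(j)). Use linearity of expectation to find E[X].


Write X = Σ X_I over the C(197, 2) = 19306 pairs i < j, with X_I the indicator of one inversion.
There are 19306 indicators.
For each fixed pair i < j, the values π(i) and π(j) are two distinct elements of {1, …, 197} in uniformly random order; by symmetry P[π(i) > π(j)] = 1/2.
By linearity: E[X] = 19306 · (1/2) = C(197, 2) · (1/2) = 19306/2 = 9653 ≈ 9653.000.

E[X] = 9653 = 9653.000.


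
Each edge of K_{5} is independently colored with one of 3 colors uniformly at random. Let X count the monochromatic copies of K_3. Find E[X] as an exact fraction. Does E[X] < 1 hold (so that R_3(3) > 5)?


E[X] = C(5, 3) · 3^{1 − 3} = 10 · 3^{−2} = 10/9.
As a reduced fraction: E[X] = 10/9 ≈ 1.111.
Is E[X] < 1? NO.
Since E[X] ≥ 1, the first-moment bound is inconclusive at n = 5; it does NOT by itself certify R_3(3) > 5.

E[X] = 10/9 ≈ 1.111; E[X] ≥ 1; first-moment method inconclusive here.


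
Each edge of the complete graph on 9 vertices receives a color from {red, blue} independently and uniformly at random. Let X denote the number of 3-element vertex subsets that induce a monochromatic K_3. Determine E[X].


Let X = Σ_S X_S over the C(9, 3) = 84 subsets S of size 3, where X_S = 1 if the K_3 on S is monochromatic.
For a fixed S, the K_3 on S has C(3, 2) = 3 edges. P[all 3 edges red] = (1/2)^3, and likewise for blue, so P[monochromatic] = 2·(1/2)^3 = 2^{1 − 3} = 1/4.
By linearity of expectation: E[X] = C(9, 3) · 2^{1 − 3} = 84 · 1/4 = 21.
Numerically: E[X] ≈ 21.0000.

E[X] = C(9,3)·2^(1−C(3,2)) = 21 ≈ 21.0000.


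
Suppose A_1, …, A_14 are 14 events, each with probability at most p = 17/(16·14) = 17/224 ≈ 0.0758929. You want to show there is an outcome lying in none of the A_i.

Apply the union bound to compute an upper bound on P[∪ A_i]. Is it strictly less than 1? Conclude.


Union bound: P[∪_{i=1}^{14} A_i] ≤ Σ_i P[A_i] ≤ 14·p = 14·(17/224) = 17/16.
Numerically: 17/16 ≈ 1.0625000.
Is 17/16 < 1? NO.
Since the bound 17/16 is ≥ 1, the union bound is uninformative here; it does NOT by itself certify existence.

14·p = 17/16 ≈ 1.0625000; existence NOT certified by the union bound.


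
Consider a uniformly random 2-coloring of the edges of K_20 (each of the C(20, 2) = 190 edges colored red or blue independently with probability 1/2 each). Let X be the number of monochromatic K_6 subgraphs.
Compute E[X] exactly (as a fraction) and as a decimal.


Let X = Σ_S X_S over the C(20, 6) = 38760 subsets S of size 6, where X_S = 1 if the K_6 on S is monochromatic.
For a fixed S, the K_6 on S has C(6, 2) = 15 edges. P[all 15 edges red] = (1/2)^15, and likewise for blue, so P[monochromatic] = 2·(1/2)^15 = 2^{1 − 15} = 1/16384.
Summing: E[X] = C(20, 6) · 2^{1 − 15} = 38760 · 1/16384 = 4845/2048.
Numerically: E[X] ≈ 2.36572.

E[X] = C(20,6)·2^(1−C(6,2)) = 4845/2048 ≈ 2.36572.


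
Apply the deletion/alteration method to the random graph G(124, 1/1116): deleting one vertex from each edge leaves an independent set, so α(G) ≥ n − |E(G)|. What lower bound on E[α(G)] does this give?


E[|E(G)|] = C(124, 2)·p = 7626 · (1/1116) = 41/6.
E[α(G)] ≥ n − E[|E(G)|] = 124 − 41/6 = 703/6.
Numerically: ≈ 117.16667.
(This is only a lower bound; the true E[α(G)] may be larger.)

E[α(G)] ≥ 703/6 ≈ 117.16667.


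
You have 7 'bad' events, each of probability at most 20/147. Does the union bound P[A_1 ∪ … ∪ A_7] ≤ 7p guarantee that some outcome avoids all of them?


Union bound: P[∪_{i=1}^{7} A_i] ≤ Σ_i P[A_i] ≤ 7·p = 7·(20/147) = 20/21.
Numerically: 20/21 ≈ 0.9523810.
Is 20/21 < 1? YES.
Since P[∪ A_i] ≤ 20/21 < 1, the complement has P[∩ A_i^c] ≥ 1 − 20/21 = 1/21 > 0, so some outcome avoids every A_i.

7·p = 20/21 ≈ 0.9523810; existence CERTIFIED by the union bound.


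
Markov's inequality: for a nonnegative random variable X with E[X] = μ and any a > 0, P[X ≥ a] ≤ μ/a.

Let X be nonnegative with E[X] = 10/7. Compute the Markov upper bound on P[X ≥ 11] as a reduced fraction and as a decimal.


μ = E[X] = 10/7, a = 11.
Markov: P[X ≥ 11] ≤ μ/a = (10/7)/11 = 10/77.
Numerically: ≈ 0.12987.
(Since a = 11 > μ = 1.42857, the bound 10/77 is < 1 and informative.)

P[X ≥ 11] ≤ 10/77 ≈ 0.12987.


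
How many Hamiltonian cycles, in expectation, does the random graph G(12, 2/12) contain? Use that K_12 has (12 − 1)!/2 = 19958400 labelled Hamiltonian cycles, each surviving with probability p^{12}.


K_12 has (12 − 1)!/2 = 19958400 labelled Hamiltonian cycles.
For each such Hamiltonian cycle H, let X_H = 1 if all 12 edges of H are present in G. Then P[X_H = 1] = p^{12} = (1/6)^{12} = 1/2176782336.
By linearity: E[X] = Σ_H E[X_H] = 19958400 · p^{12} = 19958400 · 1/2176782336 = 1925/209952.
Numerically: E[X] ≈ 0.00917.

E[X] = 19958400 · (1/6)^{12} = 1925/209952 ≈ 0.00917.


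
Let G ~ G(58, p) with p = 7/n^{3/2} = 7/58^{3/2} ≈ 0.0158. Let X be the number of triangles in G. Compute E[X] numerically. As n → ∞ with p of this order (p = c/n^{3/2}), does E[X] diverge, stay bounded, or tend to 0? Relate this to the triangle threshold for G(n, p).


Number of potential triangles: C(58, 3) = 30856.
Each occurs with probability p³ ≈ (0.0158)³ ≈ 3.97986e-06.
By linearity: E[X] = C(58, 3)·p³ ≈ 30856 · 3.97986e-06 ≈ 0.123.
Since α = 3/2 > 1, p = c/n^{3/2} = o(1/n) is below the triangle threshold p ~ 1/n. Asymptotically E[X] ~ (c³/6)·n^{3(1−α)} = (7³/6)·n^{-1.5} → 0, so by Markov's inequality G has no triangles w.h.p.

E[X] ≈ 0.123; in regime p = Θ(1/n^{3/2}) E[X] tends to 0 (below the triangle threshold p ~ 1/n).


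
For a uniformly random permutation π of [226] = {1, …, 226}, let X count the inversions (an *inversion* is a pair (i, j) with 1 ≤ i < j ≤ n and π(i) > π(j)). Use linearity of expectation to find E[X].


Write X = Σ X_I over the C(226, 2) = 25425 pairs i < j, with X_I the indicator of one inversion.
There are 25425 indicators.
For each fixed pair i < j, the values π(i) and π(j) are two distinct elements of {1, …, 226} in uniformly random order; by symmetry P[π(i) > π(j)] = 1/2.
By linearity: E[X] = 25425 · (1/2) = C(226, 2) · (1/2) = 25425/2 = 25425/2 ≈ 12712.500000.

E[X] = 25425/2 = 12712.500000.
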